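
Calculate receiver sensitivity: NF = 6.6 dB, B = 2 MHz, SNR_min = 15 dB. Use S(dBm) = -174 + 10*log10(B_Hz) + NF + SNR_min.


10*log10(2000000.0) = 63.01
S = -174 + 63.01 + 6.6 + 15 = -89.4 dBm

-89.4 dBm


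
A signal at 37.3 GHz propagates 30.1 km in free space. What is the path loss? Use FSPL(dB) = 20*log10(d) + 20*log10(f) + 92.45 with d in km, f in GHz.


20*log10(30.1) = 29.57
20*log10(37.3) = 31.43
FSPL = 153.5 dB

153.5 dB


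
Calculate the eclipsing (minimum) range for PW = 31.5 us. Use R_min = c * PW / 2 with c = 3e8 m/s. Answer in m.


R_min = 3e8 * 31.5e-6 / 2 = 4725.0 m

4725.0 m


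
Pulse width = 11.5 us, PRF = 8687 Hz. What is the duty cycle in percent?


DC = 11.5e-6 * 8687 * 100 = 9.99%

9.99%


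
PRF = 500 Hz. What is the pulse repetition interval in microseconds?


PRI = 1/500 = 0.002 s = 2000.0 us

2000.0 us


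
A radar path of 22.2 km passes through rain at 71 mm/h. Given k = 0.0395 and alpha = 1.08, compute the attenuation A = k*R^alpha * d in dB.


gamma = 0.0395 * 71^1.08 = 3.944174 dB/km
A = 3.944174 * 22.2 = 87.56 dB

87.56 dB


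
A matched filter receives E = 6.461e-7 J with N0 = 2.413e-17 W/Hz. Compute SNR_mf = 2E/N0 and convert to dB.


SNR_lin = 2 * 6.461e-7 / 2.413e-17 = 5.355e10
SNR_dB = 10*log10(5.355e10) = 107.3 dB

107.3 dB


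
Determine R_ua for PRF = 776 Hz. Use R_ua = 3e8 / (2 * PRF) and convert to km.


R_ua = 3e8 / (2 * 776) = 193299.0 m = 193.3 km

193.3 km


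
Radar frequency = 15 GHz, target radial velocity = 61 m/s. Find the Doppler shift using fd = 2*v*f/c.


fd = 2 * 61 * 15000000000.0 / 3e8 = 6100.0 Hz

6100.0 Hz


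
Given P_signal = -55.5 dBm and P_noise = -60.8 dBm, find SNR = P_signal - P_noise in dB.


SNR = -55.5 - (-60.8) = 5.3 dB

5.3 dB


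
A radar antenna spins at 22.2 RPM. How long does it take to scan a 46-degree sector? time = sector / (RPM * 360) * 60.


t = 46 / (22.2 * 360) * 60 = 0.35 s

0.35 s


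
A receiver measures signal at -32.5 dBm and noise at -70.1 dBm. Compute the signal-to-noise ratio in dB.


SNR = -32.5 - (-70.1) = 37.6 dB

37.6 dB


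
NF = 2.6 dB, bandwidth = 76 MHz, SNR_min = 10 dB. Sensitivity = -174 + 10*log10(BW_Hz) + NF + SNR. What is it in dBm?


10*log10(76000000.0) = 78.81
S = -174 + 78.81 + 2.6 + 10 = -82.6 dBm

-82.6 dBm


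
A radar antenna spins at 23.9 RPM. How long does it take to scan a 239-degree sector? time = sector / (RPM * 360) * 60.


t = 239 / (23.9 * 360) * 60 = 1.67 s

1.67 s


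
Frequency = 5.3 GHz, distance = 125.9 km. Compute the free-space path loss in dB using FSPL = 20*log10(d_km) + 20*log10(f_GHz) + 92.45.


20*log10(125.9) = 42.0
20*log10(5.3) = 14.49
FSPL = 148.9 dB

148.9 dB


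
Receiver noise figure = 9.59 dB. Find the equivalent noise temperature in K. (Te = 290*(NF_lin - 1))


NF_lin = 10^(9.59/10) = 9.099133
Te = 290 * (9.099133 - 1) = 2348.7 K

2348.7 K


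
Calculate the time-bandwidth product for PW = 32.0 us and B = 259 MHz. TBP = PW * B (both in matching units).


TBP = 32.0 * 259 = 8288.0

8288.0


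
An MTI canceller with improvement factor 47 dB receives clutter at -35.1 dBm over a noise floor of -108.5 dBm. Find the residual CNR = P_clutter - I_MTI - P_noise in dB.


CNR = -35.1 - 47 - (-108.5) = 26.4 dB

26.4 dB


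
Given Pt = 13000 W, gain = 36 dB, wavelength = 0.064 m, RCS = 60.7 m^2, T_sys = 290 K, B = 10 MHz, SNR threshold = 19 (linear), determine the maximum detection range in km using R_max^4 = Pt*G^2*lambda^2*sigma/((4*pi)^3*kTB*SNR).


G_lin = 10^(36/10) = 3981.071706
R^4 = 13000 * 3981.071706^2 * 0.064^2 * 60.7 / ((4*pi)^3 * 1.38e-23 * 290 * 10000000.0 * 19)
R^4 = 3.39494e19 m^4
R_max = (3.39494e19)^(1/4) = 76332.2 m = 76.3 km

76.3 km


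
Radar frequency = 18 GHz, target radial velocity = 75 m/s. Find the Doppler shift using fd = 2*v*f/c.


fd = 2 * 75 * 18000000000.0 / 3e8 = 9000.0 Hz

9000.0 Hz


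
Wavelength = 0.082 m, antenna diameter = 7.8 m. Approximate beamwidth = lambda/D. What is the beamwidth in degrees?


BW_rad = 0.082 / 7.8 = 0.010513
BW_deg = 0.6 degrees

0.6 degrees


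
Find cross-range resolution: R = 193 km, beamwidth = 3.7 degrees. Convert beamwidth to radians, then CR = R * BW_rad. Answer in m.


BW_rad = 0.064577182
CR = 193000 * 0.064577182 = 12463.4 m

12463.4 m


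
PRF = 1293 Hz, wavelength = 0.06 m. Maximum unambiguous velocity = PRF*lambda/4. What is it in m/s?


V_ua = 1293 * 0.06 / 4 = 19.4 m/s

19.4 m/s


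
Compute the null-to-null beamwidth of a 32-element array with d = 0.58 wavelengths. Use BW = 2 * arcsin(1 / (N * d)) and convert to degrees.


1/(N*d) = 1/(32*0.58) = 0.053879
BW = 2*arcsin(0.053879) = 6.2 degrees

6.2 degrees


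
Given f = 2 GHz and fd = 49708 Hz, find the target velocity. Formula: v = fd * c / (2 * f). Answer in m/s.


v = 49708 * 3e8 / (2 * 2000000000.0) = 3728.1 m/s

3728.1 m/s


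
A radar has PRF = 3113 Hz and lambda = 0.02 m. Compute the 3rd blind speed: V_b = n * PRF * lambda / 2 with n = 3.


V_blind = 3 * 3113 * 0.02 / 2 = 93.4 m/s

93.4 m/s


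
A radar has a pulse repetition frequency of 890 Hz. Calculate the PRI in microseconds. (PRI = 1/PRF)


PRI = 1/890 = 0.0011235955 s = 1123.6 us

1123.6 us


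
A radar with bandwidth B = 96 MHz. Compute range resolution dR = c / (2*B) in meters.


dR = 3e8 / (2 * 96000000.0) = 1.56 m

1.56 m


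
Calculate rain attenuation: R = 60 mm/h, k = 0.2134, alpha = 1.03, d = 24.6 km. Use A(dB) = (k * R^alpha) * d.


gamma = 0.2134 * 60^1.03 = 14.477388 dB/km
A = 14.477388 * 24.6 = 356.14 dB

356.14 dB


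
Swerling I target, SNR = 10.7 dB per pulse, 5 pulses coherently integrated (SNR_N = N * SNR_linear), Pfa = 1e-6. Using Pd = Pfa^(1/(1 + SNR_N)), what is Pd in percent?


SNR_lin = 10^(10.7/10) = 11.74898
SNR_N = 5 * 11.74898 = 58.7449
1/(1 + SNR_N) = 1/59.7449 = 0.0167378
Pd = (1e-6)^0.0167378 = 0.79355
Pd = 79.4%

79.4%


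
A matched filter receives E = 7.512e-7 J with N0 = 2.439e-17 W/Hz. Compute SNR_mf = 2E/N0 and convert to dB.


SNR_lin = 2 * 7.512e-7 / 2.439e-17 = 6.16e10
SNR_dB = 10*log10(6.16e10) = 107.9 dB

107.9 dB


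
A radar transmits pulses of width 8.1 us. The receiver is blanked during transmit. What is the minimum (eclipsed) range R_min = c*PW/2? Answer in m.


R_min = 3e8 * 8.1e-6 / 2 = 1215.0 m

1215.0 m


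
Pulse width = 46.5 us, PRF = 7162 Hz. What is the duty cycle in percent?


DC = 46.5e-6 * 7162 * 100 = 33.3%

33.3%


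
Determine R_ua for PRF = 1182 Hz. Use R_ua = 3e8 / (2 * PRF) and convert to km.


R_ua = 3e8 / (2 * 1182) = 126903.6 m = 126.9 km

126.9 km


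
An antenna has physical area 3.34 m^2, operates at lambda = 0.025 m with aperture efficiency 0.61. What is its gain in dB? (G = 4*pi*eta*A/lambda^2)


G_linear = 4*pi*0.61*3.34/0.025^2 = 40964.36
G_dB = 10*log10(40964.36) = 46.1 dB

46.1 dB


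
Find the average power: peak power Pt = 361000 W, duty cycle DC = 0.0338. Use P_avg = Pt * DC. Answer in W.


P_avg = 361000 * 0.0338 = 12201.8 W

12201.8 W


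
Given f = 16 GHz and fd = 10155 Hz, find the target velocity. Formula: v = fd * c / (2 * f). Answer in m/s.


v = 10155 * 3e8 / (2 * 16000000000.0) = 95.2 m/s

95.2 m/s


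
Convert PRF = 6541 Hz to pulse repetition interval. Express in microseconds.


PRI = 1/6541 = 0.0001528818 s = 152.9 us

152.9 us


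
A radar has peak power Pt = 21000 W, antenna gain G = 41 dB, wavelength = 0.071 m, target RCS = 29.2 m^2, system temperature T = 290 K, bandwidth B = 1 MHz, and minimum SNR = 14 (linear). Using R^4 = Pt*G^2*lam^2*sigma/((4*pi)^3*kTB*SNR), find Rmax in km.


G_lin = 10^(41/10) = 12589.254118
R^4 = 21000 * 12589.254118^2 * 0.071^2 * 29.2 / ((4*pi)^3 * 1.38e-23 * 290 * 1000000.0 * 14)
R^4 = 4.4064e21 m^4
R_max = (4.4064e21)^(1/4) = 257644.6 m = 257.6 km

257.6 km


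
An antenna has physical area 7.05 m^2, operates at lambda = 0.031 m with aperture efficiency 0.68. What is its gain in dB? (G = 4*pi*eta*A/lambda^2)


G_linear = 4*pi*0.68*7.05/0.031^2 = 62688.01
G_dB = 10*log10(62688.01) = 48.0 dB

48.0 dB


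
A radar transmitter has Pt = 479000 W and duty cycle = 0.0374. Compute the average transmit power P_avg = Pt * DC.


P_avg = 479000 * 0.0374 = 17914.6 W

17914.6 W


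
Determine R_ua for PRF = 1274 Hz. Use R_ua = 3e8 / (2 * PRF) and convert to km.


R_ua = 3e8 / (2 * 1274) = 117739.4 m = 117.7 km

117.7 km


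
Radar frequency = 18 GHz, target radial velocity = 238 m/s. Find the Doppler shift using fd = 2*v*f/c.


fd = 2 * 238 * 18000000000.0 / 3e8 = 28560.0 Hz

28560.0 Hz


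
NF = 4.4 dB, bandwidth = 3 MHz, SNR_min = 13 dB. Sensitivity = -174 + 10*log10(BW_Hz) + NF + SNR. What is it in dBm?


10*log10(3000000.0) = 64.77
S = -174 + 64.77 + 4.4 + 13 = -91.8 dBm

-91.8 dBm


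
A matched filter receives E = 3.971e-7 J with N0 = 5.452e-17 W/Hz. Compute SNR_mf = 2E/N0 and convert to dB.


SNR_lin = 2 * 3.971e-7 / 5.452e-17 = 1.457e10
SNR_dB = 10*log10(1.457e10) = 101.6 dB

101.6 dB


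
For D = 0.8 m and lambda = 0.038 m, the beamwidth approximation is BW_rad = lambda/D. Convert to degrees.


BW_rad = 0.038 / 0.8 = 0.0475
BW_deg = 2.72 degrees

2.72 degrees


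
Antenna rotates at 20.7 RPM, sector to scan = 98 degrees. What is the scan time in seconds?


t = 98 / (20.7 * 360) * 60 = 0.79 s

0.79 s


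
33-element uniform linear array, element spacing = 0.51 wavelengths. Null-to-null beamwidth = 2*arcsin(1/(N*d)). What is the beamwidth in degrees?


1/(N*d) = 1/(33*0.51) = 0.059418
BW = 2*arcsin(0.059418) = 6.8 degrees

6.8 degrees


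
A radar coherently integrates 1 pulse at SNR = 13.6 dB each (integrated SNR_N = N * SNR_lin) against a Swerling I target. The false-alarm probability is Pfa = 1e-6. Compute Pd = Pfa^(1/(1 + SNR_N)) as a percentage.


SNR_lin = 10^(13.6/10) = 22.90868
SNR_N = 1 * 22.90868 = 22.90868
1/(1 + SNR_N) = 1/23.90868 = 0.0418258
Pd = (1e-6)^0.0418258 = 0.56111
Pd = 56.1%

56.1%


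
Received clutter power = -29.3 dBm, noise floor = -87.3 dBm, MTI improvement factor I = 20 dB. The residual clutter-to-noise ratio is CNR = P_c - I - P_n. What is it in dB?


CNR = -29.3 - 20 - (-87.3) = 38.0 dB

38.0 dB


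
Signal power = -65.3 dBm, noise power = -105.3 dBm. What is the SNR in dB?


SNR = -65.3 - (-105.3) = 40.0 dB

40.0 dB


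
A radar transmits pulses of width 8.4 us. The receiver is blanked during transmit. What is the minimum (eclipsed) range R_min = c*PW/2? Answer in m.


R_min = 3e8 * 8.4e-6 / 2 = 1260.0 m

1260.0 m


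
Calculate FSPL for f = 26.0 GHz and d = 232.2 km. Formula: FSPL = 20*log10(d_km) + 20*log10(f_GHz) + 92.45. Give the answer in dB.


20*log10(232.2) = 47.32
20*log10(26.0) = 28.3
FSPL = 168.1 dB

168.1 dB


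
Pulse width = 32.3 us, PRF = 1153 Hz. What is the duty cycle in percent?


DC = 32.3e-6 * 1153 * 100 = 3.72%

3.72%


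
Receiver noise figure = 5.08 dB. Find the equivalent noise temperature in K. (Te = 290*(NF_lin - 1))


NF_lin = 10^(5.08/10) = 3.221069
Te = 290 * (3.221069 - 1) = 644.1 K

644.1 K


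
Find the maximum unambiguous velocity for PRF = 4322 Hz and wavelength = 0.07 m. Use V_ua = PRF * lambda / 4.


V_ua = 4322 * 0.07 / 4 = 75.6 m/s

75.6 m/s


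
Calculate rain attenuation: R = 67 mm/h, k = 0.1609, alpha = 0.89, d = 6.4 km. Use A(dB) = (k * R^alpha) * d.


gamma = 0.1609 * 67^0.89 = 6.788325 dB/km
A = 6.788325 * 6.4 = 43.45 dB

43.45 dB


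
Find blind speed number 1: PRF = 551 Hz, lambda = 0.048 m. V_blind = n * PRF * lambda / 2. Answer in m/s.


V_blind = 1 * 551 * 0.048 / 2 = 13.2 m/s

13.2 m/s


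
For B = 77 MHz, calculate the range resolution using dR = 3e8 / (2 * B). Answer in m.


dR = 3e8 / (2 * 77000000.0) = 1.95 m

1.95 m


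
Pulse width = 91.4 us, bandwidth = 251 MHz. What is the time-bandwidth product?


TBP = 91.4 * 251 = 22941.4

22941.4


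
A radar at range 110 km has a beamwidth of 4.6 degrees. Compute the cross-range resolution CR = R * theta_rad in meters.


BW_rad = 0.080285146
CR = 110000 * 0.080285146 = 8831.4 m

8831.4 m


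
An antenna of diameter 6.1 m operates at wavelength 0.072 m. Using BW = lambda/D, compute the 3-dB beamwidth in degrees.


BW_rad = 0.072 / 6.1 = 0.011803
BW_deg = 0.68 degrees

0.68 degrees


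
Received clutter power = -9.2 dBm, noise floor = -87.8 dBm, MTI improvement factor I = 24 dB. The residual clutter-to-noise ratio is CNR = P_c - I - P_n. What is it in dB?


CNR = -9.2 - 24 - (-87.8) = 54.6 dB

54.6 dB


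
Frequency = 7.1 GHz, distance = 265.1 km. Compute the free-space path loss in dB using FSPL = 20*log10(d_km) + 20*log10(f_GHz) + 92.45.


20*log10(265.1) = 48.47
20*log10(7.1) = 17.03
FSPL = 157.9 dB

157.9 dB


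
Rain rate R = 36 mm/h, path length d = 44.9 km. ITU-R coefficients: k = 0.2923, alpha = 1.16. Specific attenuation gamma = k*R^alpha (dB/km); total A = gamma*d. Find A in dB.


gamma = 0.2923 * 36^1.16 = 18.669802 dB/km
A = 18.669802 * 44.9 = 838.27 dB

838.27 dB


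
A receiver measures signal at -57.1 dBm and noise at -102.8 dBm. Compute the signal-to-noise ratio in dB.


SNR = -57.1 - (-102.8) = 45.7 dB

45.7 dB


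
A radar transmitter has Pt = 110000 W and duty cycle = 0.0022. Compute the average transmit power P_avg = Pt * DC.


P_avg = 110000 * 0.0022 = 242.0 W

242.0 W


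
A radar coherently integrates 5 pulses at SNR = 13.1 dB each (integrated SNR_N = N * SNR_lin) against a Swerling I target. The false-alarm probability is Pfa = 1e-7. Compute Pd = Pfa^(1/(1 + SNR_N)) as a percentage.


SNR_lin = 10^(13.1/10) = 20.41738
SNR_N = 5 * 20.41738 = 102.0869
1/(1 + SNR_N) = 1/103.0869 = 0.0097006
Pd = (1e-7)^0.0097006 = 0.85526
Pd = 85.5%

85.5%


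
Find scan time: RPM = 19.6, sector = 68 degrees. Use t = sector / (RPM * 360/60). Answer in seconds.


t = 68 / (19.6 * 360) * 60 = 0.58 s

0.58 s


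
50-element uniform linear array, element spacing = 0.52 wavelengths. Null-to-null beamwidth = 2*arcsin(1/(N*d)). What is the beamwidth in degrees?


1/(N*d) = 1/(50*0.52) = 0.038462
BW = 2*arcsin(0.038462) = 4.4 degrees

4.4 degrees


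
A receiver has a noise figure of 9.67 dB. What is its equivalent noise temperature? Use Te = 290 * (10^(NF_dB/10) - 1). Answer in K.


NF_lin = 10^(9.67/10) = 9.268298
Te = 290 * (9.268298 - 1) = 2397.8 K

2397.8 K


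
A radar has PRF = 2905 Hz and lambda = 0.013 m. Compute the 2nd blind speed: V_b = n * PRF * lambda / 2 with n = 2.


V_blind = 2 * 2905 * 0.013 / 2 = 37.8 m/s

37.8 m/s


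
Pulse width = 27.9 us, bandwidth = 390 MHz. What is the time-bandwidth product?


TBP = 27.9 * 390 = 10881.0

10881.0


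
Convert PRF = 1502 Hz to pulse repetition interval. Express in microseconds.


PRI = 1/1502 = 0.000665779 s = 665.8 us

665.8 us


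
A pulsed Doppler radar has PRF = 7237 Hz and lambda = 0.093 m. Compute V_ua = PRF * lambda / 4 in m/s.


V_ua = 7237 * 0.093 / 4 = 168.3 m/s

168.3 m/s


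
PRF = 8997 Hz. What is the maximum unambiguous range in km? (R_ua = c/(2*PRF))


R_ua = 3e8 / (2 * 8997) = 16672.2 m = 16.7 km

16.7 km


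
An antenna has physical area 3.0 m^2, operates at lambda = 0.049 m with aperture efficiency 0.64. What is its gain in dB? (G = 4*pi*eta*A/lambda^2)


G_linear = 4*pi*0.64*3.0/0.049^2 = 10048.91
G_dB = 10*log10(10048.91) = 40.0 dB

40.0 dB


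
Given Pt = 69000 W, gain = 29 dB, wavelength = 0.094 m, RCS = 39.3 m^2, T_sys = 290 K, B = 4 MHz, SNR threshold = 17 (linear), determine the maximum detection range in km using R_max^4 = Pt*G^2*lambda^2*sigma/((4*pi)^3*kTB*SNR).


G_lin = 10^(29/10) = 794.328235
R^4 = 69000 * 794.328235^2 * 0.094^2 * 39.3 / ((4*pi)^3 * 1.38e-23 * 290 * 4000000.0 * 17)
R^4 = 2.79951e19 m^4
R_max = (2.79951e19)^(1/4) = 72739.5 m = 72.7 km

72.7 km


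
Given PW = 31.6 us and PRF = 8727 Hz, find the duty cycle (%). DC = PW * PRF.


DC = 31.6e-6 * 8727 * 100 = 27.58%

27.58%


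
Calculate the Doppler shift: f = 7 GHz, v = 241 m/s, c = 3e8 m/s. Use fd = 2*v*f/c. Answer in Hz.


fd = 2 * 241 * 7000000000.0 / 3e8 = 11246.7 Hz

11246.7 Hz


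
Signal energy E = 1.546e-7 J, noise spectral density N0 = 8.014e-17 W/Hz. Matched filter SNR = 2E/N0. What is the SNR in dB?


SNR_lin = 2 * 1.546e-7 / 8.014e-17 = 3.858e9
SNR_dB = 10*log10(3.858e9) = 95.9 dB

95.9 dB


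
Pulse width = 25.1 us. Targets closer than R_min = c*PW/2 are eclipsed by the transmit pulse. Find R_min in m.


R_min = 3e8 * 25.1e-6 / 2 = 3765.0 m

3765.0 m


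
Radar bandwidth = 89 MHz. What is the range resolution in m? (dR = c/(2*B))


dR = 3e8 / (2 * 89000000.0) = 1.69 m

1.69 m


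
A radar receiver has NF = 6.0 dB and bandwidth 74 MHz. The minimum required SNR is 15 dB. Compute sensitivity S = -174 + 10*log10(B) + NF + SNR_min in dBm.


10*log10(74000000.0) = 78.69
S = -174 + 78.69 + 6.0 + 15 = -74.3 dBm

-74.3 dBm


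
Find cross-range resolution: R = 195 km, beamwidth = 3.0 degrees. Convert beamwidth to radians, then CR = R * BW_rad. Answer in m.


BW_rad = 0.052359878
CR = 195000 * 0.052359878 = 10210.2 m

10210.2 m


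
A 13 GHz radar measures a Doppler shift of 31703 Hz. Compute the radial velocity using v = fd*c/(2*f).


v = 31703 * 3e8 / (2 * 13000000000.0) = 365.8 m/s

365.8 m/s


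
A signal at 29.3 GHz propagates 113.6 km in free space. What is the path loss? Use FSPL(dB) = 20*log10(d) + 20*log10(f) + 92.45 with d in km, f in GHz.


20*log10(113.6) = 41.11
20*log10(29.3) = 29.34
FSPL = 162.9 dB

162.9 dB


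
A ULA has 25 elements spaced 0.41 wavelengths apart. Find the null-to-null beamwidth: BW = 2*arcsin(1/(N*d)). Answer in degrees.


1/(N*d) = 1/(25*0.41) = 0.097561
BW = 2*arcsin(0.097561) = 11.2 degrees

11.2 degrees


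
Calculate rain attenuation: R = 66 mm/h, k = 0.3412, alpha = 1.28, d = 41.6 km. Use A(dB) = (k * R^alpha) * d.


gamma = 0.3412 * 66^1.28 = 72.782214 dB/km
A = 72.782214 * 41.6 = 3027.74 dB

3027.74 dB


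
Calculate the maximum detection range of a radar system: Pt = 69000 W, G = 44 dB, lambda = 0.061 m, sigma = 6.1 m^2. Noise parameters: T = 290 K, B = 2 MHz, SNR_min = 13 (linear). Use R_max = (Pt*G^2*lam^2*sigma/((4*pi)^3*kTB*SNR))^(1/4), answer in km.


G_lin = 10^(44/10) = 25118.864315
R^4 = 69000 * 25118.864315^2 * 0.061^2 * 6.1 / ((4*pi)^3 * 1.38e-23 * 290 * 2000000.0 * 13)
R^4 = 4.78584e21 m^4
R_max = (4.78584e21)^(1/4) = 263020.5 m = 263.0 km

263.0 km


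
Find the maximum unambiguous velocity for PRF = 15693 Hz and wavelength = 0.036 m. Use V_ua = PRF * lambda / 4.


V_ua = 15693 * 0.036 / 4 = 141.2 m/s

141.2 m/s


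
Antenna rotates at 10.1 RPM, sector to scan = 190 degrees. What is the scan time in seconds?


t = 190 / (10.1 * 360) * 60 = 3.14 s

3.14 s


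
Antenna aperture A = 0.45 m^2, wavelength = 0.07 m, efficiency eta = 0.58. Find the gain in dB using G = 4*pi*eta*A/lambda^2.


G_linear = 4*pi*0.58*0.45/0.07^2 = 669.35
G_dB = 10*log10(669.35) = 28.3 dB

28.3 dB


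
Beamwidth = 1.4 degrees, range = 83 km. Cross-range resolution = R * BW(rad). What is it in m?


BW_rad = 0.02443461
CR = 83000 * 0.02443461 = 2028.1 m

2028.1 m


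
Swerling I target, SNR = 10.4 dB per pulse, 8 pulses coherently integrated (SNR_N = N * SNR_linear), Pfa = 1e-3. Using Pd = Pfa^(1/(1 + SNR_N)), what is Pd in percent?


SNR_lin = 10^(10.4/10) = 10.96478
SNR_N = 8 * 10.96478 = 87.71824
1/(1 + SNR_N) = 1/88.71824 = 0.0112716
Pd = (1e-3)^0.0112716 = 0.92509
Pd = 92.5%

92.5%


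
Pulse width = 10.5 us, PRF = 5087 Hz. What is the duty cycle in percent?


DC = 10.5e-6 * 5087 * 100 = 5.34%

5.34%


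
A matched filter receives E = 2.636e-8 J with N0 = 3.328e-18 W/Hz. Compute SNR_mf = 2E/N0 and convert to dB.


SNR_lin = 2 * 2.636e-8 / 3.328e-18 = 1.584e10
SNR_dB = 10*log10(1.584e10) = 102.0 dB

102.0 dB


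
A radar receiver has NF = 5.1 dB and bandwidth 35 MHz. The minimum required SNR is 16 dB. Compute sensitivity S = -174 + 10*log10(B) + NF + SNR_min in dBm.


10*log10(35000000.0) = 75.44
S = -174 + 75.44 + 5.1 + 16 = -77.5 dBm

-77.5 dBm


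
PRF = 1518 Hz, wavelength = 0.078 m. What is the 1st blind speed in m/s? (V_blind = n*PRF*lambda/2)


V_blind = 1 * 1518 * 0.078 / 2 = 59.2 m/s

59.2 m/s


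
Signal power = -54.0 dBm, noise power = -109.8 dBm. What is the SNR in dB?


SNR = -54.0 - (-109.8) = 55.8 dB

55.8 dB


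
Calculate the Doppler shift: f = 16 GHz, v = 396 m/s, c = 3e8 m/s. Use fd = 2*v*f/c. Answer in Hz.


fd = 2 * 396 * 16000000000.0 / 3e8 = 42240.0 Hz

42240.0 Hz


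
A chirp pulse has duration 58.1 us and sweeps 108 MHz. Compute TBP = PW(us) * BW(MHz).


TBP = 58.1 * 108 = 6274.8

6274.8


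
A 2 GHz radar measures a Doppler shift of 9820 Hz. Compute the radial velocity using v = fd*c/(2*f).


v = 9820 * 3e8 / (2 * 2000000000.0) = 736.5 m/s

736.5 m/s


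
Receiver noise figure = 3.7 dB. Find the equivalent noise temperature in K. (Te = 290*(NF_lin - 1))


NF_lin = 10^(3.7/10) = 2.344229
Te = 290 * (2.344229 - 1) = 389.8 K

389.8 K


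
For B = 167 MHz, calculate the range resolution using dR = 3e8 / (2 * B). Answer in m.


dR = 3e8 / (2 * 167000000.0) = 0.9 m

0.9 m


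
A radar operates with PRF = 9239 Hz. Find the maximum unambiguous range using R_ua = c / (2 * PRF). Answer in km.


R_ua = 3e8 / (2 * 9239) = 16235.5 m = 16.2 km

16.2 km


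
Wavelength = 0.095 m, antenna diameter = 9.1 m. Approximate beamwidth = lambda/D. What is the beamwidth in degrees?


BW_rad = 0.095 / 9.1 = 0.01044
BW_deg = 0.6 degrees

0.6 degrees


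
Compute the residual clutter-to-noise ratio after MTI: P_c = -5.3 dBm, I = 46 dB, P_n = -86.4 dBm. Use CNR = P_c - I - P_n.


CNR = -5.3 - 46 - (-86.4) = 35.1 dB

35.1 dB


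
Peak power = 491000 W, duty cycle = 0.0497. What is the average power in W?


P_avg = 491000 * 0.0497 = 24402.7 W

24402.7 W


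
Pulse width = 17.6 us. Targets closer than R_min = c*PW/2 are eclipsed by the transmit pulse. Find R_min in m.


R_min = 3e8 * 17.6e-6 / 2 = 2640.0 m

2640.0 m


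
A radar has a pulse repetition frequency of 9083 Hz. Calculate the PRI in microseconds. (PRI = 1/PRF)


PRI = 1/9083 = 0.0001100958 s = 110.1 us

110.1 us


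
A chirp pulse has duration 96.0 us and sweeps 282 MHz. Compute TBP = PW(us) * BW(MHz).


TBP = 96.0 * 282 = 27072.0

27072.0


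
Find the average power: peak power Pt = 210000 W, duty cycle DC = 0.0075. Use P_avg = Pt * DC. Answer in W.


P_avg = 210000 * 0.0075 = 1575.0 W

1575.0 W


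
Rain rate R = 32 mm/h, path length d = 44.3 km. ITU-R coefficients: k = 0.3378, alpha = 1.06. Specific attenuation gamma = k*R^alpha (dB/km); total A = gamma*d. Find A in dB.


gamma = 0.3378 * 32^1.06 = 13.308179 dB/km
A = 13.308179 * 44.3 = 589.55 dB

589.55 dB


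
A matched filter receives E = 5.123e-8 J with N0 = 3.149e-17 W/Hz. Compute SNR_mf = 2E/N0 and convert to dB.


SNR_lin = 2 * 5.123e-8 / 3.149e-17 = 3.254e9
SNR_dB = 10*log10(3.254e9) = 95.1 dB

95.1 dB


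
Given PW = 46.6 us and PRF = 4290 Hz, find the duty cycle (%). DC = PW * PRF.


DC = 46.6e-6 * 4290 * 100 = 19.99%

19.99%


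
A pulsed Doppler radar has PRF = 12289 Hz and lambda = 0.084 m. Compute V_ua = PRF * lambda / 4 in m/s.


V_ua = 12289 * 0.084 / 4 = 258.1 m/s

258.1 m/s


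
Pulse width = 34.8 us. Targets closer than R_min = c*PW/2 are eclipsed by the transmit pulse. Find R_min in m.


R_min = 3e8 * 34.8e-6 / 2 = 5220.0 m

5220.0 m


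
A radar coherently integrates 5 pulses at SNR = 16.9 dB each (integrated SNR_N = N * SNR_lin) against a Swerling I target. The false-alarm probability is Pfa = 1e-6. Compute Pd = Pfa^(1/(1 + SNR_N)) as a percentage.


SNR_lin = 10^(16.9/10) = 48.97788
SNR_N = 5 * 48.97788 = 244.8894
1/(1 + SNR_N) = 1/245.8894 = 0.0040669
Pd = (1e-6)^0.0040669 = 0.94536
Pd = 94.5%

94.5%


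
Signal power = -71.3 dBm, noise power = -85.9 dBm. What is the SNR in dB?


SNR = -71.3 - (-85.9) = 14.6 dB

14.6 dB


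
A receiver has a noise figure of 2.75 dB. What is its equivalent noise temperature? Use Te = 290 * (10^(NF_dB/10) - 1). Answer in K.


NF_lin = 10^(2.75/10) = 1.883649
Te = 290 * (1.883649 - 1) = 256.3 K

256.3 K


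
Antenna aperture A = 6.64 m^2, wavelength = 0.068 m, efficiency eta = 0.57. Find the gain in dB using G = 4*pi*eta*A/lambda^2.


G_linear = 4*pi*0.57*6.64/0.068^2 = 10285.73
G_dB = 10*log10(10285.73) = 40.1 dB

40.1 dB


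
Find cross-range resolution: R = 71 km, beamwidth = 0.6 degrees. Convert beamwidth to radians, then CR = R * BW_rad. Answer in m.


BW_rad = 0.010471976
CR = 71000 * 0.010471976 = 743.5 m

743.5 m


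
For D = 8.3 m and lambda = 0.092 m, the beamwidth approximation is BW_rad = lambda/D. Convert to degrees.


BW_rad = 0.092 / 8.3 = 0.011084
BW_deg = 0.64 degrees

0.64 degrees


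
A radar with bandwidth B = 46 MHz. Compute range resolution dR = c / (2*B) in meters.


dR = 3e8 / (2 * 46000000.0) = 3.26 m

3.26 m


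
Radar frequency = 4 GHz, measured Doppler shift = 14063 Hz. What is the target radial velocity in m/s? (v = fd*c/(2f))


v = 14063 * 3e8 / (2 * 4000000000.0) = 527.4 m/s

527.4 m/s


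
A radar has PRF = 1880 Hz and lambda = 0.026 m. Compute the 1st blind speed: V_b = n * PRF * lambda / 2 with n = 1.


V_blind = 1 * 1880 * 0.026 / 2 = 24.4 m/s

24.4 m/s


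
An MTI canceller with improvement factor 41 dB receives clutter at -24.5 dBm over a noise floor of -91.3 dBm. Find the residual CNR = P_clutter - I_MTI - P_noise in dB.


CNR = -24.5 - 41 - (-91.3) = 25.8 dB

25.8 dB


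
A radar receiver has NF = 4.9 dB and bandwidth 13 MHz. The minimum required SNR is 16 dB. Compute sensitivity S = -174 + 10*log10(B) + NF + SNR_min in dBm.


10*log10(13000000.0) = 71.14
S = -174 + 71.14 + 4.9 + 16 = -82.0 dBm

-82.0 dBm


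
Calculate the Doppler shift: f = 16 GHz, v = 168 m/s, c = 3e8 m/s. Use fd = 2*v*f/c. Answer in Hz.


fd = 2 * 168 * 16000000000.0 / 3e8 = 17920.0 Hz

17920.0 Hz


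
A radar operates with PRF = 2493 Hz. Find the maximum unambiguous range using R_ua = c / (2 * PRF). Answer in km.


R_ua = 3e8 / (2 * 2493) = 60168.5 m = 60.2 km

60.2 km


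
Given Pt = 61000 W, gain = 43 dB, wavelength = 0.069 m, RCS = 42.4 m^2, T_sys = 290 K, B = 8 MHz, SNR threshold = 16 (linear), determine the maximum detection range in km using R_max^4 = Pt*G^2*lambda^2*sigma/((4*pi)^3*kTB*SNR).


G_lin = 10^(43/10) = 19952.62315
R^4 = 61000 * 19952.62315^2 * 0.069^2 * 42.4 / ((4*pi)^3 * 1.38e-23 * 290 * 8000000.0 * 16)
R^4 = 4.82256e21 m^4
R_max = (4.82256e21)^(1/4) = 263523.5 m = 263.5 km

263.5 km


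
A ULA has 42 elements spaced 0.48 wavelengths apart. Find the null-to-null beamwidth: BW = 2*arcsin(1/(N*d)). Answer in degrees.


1/(N*d) = 1/(42*0.48) = 0.049603
BW = 2*arcsin(0.049603) = 5.7 degrees

5.7 degrees


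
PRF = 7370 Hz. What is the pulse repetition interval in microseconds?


PRI = 1/7370 = 0.0001356852 s = 135.7 us

135.7 us


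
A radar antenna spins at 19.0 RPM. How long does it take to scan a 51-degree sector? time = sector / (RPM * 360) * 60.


t = 51 / (19.0 * 360) * 60 = 0.45 s

0.45 s


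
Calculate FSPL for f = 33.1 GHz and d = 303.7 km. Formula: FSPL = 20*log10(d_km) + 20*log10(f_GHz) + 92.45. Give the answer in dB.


20*log10(303.7) = 49.65
20*log10(33.1) = 30.4
FSPL = 172.5 dB

172.5 dB


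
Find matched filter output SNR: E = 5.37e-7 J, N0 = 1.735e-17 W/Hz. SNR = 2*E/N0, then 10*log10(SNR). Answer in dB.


SNR_lin = 2 * 5.37e-7 / 1.735e-17 = 6.19e10
SNR_dB = 10*log10(6.19e10) = 107.9 dB

107.9 dB


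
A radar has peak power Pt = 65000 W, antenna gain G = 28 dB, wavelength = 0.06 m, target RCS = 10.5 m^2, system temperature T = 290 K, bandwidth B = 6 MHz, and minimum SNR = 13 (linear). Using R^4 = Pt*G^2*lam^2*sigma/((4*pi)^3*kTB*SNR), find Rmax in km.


G_lin = 10^(28/10) = 630.957344
R^4 = 65000 * 630.957344^2 * 0.06^2 * 10.5 / ((4*pi)^3 * 1.38e-23 * 290 * 6000000.0 * 13)
R^4 = 1.57908e18 m^4
R_max = (1.57908e18)^(1/4) = 35448.8 m = 35.4 km

35.4 km


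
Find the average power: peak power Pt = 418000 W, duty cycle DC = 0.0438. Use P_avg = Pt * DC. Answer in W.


P_avg = 418000 * 0.0438 = 18308.4 W

18308.4 W


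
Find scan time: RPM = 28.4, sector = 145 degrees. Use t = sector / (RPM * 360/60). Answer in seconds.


t = 145 / (28.4 * 360) * 60 = 0.85 s

0.85 s


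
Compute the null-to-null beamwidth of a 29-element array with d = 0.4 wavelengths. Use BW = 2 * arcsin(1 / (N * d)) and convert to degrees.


1/(N*d) = 1/(29*0.4) = 0.086207
BW = 2*arcsin(0.086207) = 9.9 degrees

9.9 degrees


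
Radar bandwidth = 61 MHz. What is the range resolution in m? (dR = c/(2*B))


dR = 3e8 / (2 * 61000000.0) = 2.46 m

2.46 m


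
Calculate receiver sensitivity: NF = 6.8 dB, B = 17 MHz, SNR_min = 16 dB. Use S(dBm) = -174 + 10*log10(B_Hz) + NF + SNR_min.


10*log10(17000000.0) = 72.3
S = -174 + 72.3 + 6.8 + 16 = -78.9 dBm

-78.9 dBm


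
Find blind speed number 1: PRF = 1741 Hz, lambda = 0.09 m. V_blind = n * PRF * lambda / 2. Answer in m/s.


V_blind = 1 * 1741 * 0.09 / 2 = 78.3 m/s

78.3 m/s


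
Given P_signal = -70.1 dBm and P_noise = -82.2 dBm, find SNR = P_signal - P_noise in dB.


SNR = -70.1 - (-82.2) = 12.1 dB

12.1 dB


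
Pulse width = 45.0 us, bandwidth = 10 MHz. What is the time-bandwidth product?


TBP = 45.0 * 10 = 450.0

450.0


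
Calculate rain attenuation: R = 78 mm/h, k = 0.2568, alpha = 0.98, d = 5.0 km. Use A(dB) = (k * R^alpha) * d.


gamma = 0.2568 * 78^0.98 = 18.358945 dB/km
A = 18.358945 * 5.0 = 91.79 dB

91.79 dB


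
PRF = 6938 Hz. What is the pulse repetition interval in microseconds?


PRI = 1/6938 = 0.0001441338 s = 144.1 us

144.1 us


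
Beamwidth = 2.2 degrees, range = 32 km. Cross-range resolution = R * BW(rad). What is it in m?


BW_rad = 0.038397244
CR = 32000 * 0.038397244 = 1228.7 m

1228.7 m


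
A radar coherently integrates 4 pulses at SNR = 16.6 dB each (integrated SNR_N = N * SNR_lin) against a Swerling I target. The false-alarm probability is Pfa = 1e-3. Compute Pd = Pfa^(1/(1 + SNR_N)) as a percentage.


SNR_lin = 10^(16.6/10) = 45.70882
SNR_N = 4 * 45.70882 = 182.83528
1/(1 + SNR_N) = 1/183.83528 = 0.0054397
Pd = (1e-3)^0.0054397 = 0.96312
Pd = 96.3%

96.3%


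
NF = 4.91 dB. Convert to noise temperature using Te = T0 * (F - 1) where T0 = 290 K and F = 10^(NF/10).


NF_lin = 10^(4.91/10) = 3.097419
Te = 290 * (3.097419 - 1) = 608.3 K

608.3 K


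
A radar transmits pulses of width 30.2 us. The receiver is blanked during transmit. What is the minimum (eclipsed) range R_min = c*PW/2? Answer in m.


R_min = 3e8 * 30.2e-6 / 2 = 4530.0 m

4530.0 m


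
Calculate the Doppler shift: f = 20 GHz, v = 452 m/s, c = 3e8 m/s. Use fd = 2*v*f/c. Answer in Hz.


fd = 2 * 452 * 20000000000.0 / 3e8 = 60266.7 Hz

60266.7 Hz


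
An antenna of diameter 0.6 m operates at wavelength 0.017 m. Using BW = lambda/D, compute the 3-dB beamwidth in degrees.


BW_rad = 0.017 / 0.6 = 0.028333
BW_deg = 1.62 degrees

1.62 degrees


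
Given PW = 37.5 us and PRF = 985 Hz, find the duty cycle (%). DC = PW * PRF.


DC = 37.5e-6 * 985 * 100 = 3.69%

3.69%


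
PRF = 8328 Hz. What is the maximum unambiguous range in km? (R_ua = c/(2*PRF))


R_ua = 3e8 / (2 * 8328) = 18011.5 m = 18.0 km

18.0 km


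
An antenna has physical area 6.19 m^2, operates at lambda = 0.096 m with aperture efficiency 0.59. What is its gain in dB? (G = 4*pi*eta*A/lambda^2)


G_linear = 4*pi*0.59*6.19/0.096^2 = 4979.78
G_dB = 10*log10(4979.78) = 37.0 dB

37.0 dB


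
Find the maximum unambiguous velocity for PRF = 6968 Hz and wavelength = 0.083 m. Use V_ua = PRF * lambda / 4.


V_ua = 6968 * 0.083 / 4 = 144.6 m/s

144.6 m/s


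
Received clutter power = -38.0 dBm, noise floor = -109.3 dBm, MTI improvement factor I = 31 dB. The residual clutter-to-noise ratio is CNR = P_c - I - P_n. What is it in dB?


CNR = -38.0 - 31 - (-109.3) = 40.3 dB

40.3 dB


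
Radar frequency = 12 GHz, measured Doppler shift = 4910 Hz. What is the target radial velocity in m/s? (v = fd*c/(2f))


v = 4910 * 3e8 / (2 * 12000000000.0) = 61.4 m/s

61.4 m/s


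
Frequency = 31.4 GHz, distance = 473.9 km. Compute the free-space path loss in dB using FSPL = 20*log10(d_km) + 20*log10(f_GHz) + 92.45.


20*log10(473.9) = 53.51
20*log10(31.4) = 29.94
FSPL = 175.9 dB

175.9 dB


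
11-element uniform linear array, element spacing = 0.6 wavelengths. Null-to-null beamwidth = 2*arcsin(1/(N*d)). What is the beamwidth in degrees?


1/(N*d) = 1/(11*0.6) = 0.151515
BW = 2*arcsin(0.151515) = 17.4 degrees

17.4 degrees


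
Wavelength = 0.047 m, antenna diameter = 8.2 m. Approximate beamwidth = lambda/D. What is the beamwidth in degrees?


BW_rad = 0.047 / 8.2 = 0.005732
BW_deg = 0.33 degrees

0.33 degrees


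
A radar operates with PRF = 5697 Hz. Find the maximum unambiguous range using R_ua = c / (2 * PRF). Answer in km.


R_ua = 3e8 / (2 * 5697) = 26329.6 m = 26.3 km

26.3 km


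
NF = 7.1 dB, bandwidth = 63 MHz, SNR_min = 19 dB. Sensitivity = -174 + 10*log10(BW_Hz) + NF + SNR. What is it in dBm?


10*log10(63000000.0) = 77.99
S = -174 + 77.99 + 7.1 + 19 = -69.9 dBm

-69.9 dBm


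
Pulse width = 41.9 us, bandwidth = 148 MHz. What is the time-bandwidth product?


TBP = 41.9 * 148 = 6201.2

6201.2


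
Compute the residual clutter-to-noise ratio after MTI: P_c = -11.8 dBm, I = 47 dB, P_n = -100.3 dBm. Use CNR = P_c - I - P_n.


CNR = -11.8 - 47 - (-100.3) = 41.5 dB

41.5 dB


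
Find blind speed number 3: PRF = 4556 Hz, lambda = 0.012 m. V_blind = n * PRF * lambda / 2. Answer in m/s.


V_blind = 3 * 4556 * 0.012 / 2 = 82.0 m/s

82.0 m/s


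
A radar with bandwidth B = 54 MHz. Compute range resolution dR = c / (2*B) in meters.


dR = 3e8 / (2 * 54000000.0) = 2.78 m

2.78 m


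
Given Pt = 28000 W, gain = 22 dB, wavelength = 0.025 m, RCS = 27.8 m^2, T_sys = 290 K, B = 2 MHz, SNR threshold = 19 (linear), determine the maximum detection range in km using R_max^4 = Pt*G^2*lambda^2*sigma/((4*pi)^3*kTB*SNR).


G_lin = 10^(22/10) = 158.489319
R^4 = 28000 * 158.489319^2 * 0.025^2 * 27.8 / ((4*pi)^3 * 1.38e-23 * 290 * 2000000.0 * 19)
R^4 = 4.04942e16 m^4
R_max = (4.04942e16)^(1/4) = 14185.6 m = 14.2 km

14.2 km


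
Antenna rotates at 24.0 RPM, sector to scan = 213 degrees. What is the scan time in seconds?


t = 213 / (24.0 * 360) * 60 = 1.48 s

1.48 s


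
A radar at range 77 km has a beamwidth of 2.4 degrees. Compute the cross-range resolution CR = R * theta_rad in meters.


BW_rad = 0.041887902
CR = 77000 * 0.041887902 = 3225.4 m

3225.4 m


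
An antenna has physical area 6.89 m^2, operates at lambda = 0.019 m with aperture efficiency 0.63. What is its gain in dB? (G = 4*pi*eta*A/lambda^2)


G_linear = 4*pi*0.63*6.89/0.019^2 = 151099.29
G_dB = 10*log10(151099.29) = 51.8 dB

51.8 dB


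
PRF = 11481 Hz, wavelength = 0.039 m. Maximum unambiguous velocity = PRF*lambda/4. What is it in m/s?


V_ua = 11481 * 0.039 / 4 = 111.9 m/s

111.9 m/s


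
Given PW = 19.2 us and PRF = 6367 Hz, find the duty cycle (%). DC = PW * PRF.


DC = 19.2e-6 * 6367 * 100 = 12.22%

12.22%


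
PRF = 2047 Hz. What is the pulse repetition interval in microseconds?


PRI = 1/2047 = 0.0004885198 s = 488.5 us

488.5 us


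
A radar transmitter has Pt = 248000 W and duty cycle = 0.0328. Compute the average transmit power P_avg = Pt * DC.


P_avg = 248000 * 0.0328 = 8134.4 W

8134.4 W


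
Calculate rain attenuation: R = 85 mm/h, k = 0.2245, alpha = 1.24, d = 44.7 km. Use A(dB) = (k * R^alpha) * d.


gamma = 0.2245 * 85^1.24 = 55.423738 dB/km
A = 55.423738 * 44.7 = 2477.44 dB

2477.44 dB


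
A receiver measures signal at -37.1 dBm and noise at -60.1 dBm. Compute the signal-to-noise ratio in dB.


SNR = -37.1 - (-60.1) = 23.0 dB

23.0 dB


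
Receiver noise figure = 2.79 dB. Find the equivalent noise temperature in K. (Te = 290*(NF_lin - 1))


NF_lin = 10^(2.79/10) = 1.901078
Te = 290 * (1.901078 - 1) = 261.3 K

261.3 K


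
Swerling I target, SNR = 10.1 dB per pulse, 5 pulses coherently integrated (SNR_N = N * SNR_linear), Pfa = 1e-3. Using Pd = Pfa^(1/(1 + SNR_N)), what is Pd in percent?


SNR_lin = 10^(10.1/10) = 10.23293
SNR_N = 5 * 10.23293 = 51.16465
1/(1 + SNR_N) = 1/52.16465 = 0.0191701
Pd = (1e-3)^0.0191701 = 0.87597
Pd = 87.6%

87.6%


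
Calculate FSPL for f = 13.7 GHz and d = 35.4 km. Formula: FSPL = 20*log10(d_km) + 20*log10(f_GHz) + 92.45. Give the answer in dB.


20*log10(35.4) = 30.98
20*log10(13.7) = 22.73
FSPL = 146.2 dB

146.2 dB


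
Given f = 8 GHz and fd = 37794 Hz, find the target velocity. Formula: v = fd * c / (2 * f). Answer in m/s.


v = 37794 * 3e8 / (2 * 8000000000.0) = 708.6 m/s

708.6 m/s


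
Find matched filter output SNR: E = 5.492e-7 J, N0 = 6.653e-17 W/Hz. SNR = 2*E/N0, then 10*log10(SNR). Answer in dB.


SNR_lin = 2 * 5.492e-7 / 6.653e-17 = 1.651e10
SNR_dB = 10*log10(1.651e10) = 102.2 dB

102.2 dB


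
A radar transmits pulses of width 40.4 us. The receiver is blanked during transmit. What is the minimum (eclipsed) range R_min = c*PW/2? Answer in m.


R_min = 3e8 * 40.4e-6 / 2 = 6060.0 m

6060.0 m


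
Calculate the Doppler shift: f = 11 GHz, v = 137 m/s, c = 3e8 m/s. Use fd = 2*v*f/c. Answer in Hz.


fd = 2 * 137 * 11000000000.0 / 3e8 = 10046.7 Hz

10046.7 Hz


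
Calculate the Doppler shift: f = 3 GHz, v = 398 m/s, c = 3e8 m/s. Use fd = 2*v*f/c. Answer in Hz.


fd = 2 * 398 * 3000000000.0 / 3e8 = 7960.0 Hz

7960.0 Hz


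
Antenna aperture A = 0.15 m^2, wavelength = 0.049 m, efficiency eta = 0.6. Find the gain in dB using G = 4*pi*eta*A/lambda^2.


G_linear = 4*pi*0.6*0.15/0.049^2 = 471.04
G_dB = 10*log10(471.04) = 26.7 dB

26.7 dB


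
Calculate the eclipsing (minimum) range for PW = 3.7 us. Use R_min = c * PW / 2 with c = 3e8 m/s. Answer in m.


R_min = 3e8 * 3.7e-6 / 2 = 555.0 m

555.0 m


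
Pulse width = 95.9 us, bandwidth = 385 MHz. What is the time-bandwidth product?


TBP = 95.9 * 385 = 36921.5

36921.5


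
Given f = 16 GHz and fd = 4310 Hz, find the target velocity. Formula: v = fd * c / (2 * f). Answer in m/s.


v = 4310 * 3e8 / (2 * 16000000000.0) = 40.4 m/s

40.4 m/s


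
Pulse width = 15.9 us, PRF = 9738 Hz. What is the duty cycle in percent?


DC = 15.9e-6 * 9738 * 100 = 15.48%

15.48%


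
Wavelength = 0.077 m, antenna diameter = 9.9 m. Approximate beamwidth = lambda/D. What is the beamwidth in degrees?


BW_rad = 0.077 / 9.9 = 0.007778
BW_deg = 0.45 degrees

0.45 degrees


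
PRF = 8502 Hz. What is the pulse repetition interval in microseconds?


PRI = 1/8502 = 0.0001176194 s = 117.6 us

117.6 us


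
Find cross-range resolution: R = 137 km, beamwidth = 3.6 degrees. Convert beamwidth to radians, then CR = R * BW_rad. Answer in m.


BW_rad = 0.062831853
CR = 137000 * 0.062831853 = 8608.0 m

8608.0 m


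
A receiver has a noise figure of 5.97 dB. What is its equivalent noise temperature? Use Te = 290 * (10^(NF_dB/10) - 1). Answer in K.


NF_lin = 10^(5.97/10) = 3.953666
Te = 290 * (3.953666 - 1) = 856.6 K

856.6 K


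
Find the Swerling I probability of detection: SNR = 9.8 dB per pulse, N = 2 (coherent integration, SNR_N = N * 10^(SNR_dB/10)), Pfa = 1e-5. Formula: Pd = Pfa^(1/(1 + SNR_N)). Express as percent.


SNR_lin = 10^(9.8/10) = 9.54993
SNR_N = 2 * 9.54993 = 19.09986
1/(1 + SNR_N) = 1/20.09986 = 0.0497516
Pd = (1e-5)^0.0497516 = 0.56395
Pd = 56.4%

56.4%
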